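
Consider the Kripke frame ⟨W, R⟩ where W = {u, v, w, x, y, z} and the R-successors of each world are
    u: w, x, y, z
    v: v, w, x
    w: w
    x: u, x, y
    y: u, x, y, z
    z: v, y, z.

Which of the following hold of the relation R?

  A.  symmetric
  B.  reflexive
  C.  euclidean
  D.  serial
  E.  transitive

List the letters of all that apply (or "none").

D

(A) not symmetric: u R w but not w R u.
(B) not reflexive: not u R u.
(C) not euclidean: u R w and u R x but not w R x.
(D) serial: every world has an R-successor.
(E) not transitive: u R x and x R u but not u R u.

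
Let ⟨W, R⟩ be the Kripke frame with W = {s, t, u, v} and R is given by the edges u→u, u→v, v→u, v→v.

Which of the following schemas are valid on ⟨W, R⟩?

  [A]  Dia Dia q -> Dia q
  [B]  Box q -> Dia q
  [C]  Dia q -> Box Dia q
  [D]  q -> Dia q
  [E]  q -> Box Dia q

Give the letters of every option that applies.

A, C, E

R is not reflexive: not s R s.
R is symmetric: every R-edge is matched by its reverse.
R is transitive: R is closed under composition.
R is euclidean: any two R-successors of the same world are R-related.
R is not serial: s has no R-successor.
(A) Dia Dia q -> Dia q is the dual of axiom 4, which corresponds to transitivity. R is transitive — valid.
(B) Box q -> Dia q is axiom D; it is valid on a frame exactly when R is serial. R is not serial, so not valid.
(C) Dia q -> Box Dia q (axiom 5) characterises the euclidean frames. R is euclidean — valid.
(D) q -> Dia q is the dual of axiom T, which corresponds to reflexivity. R is not reflexive — not valid.
(E) q -> Box Dia q is axiom B, which corresponds to symmetry. R is symmetric — valid.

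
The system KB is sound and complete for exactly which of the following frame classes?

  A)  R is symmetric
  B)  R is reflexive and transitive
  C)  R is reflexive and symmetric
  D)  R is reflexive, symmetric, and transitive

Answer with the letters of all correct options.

A

(A) KB is sound and complete for exactly this class.
(B) this class determines S4, not KB.
(C) this class determines B (= KTB), not KB.
(D) this class determines S5, not KB.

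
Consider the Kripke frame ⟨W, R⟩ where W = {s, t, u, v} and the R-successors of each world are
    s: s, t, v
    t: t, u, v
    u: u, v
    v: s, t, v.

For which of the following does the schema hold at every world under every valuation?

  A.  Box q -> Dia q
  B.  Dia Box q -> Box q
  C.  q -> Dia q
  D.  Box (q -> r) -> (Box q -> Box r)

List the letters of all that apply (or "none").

R is reflexive: each world relates to itself.
R is not euclidean: s R t and s R s but not t R s.
R is serial: every world has an R-successor.
(A) Box q -> Dia q is axiom D, which corresponds to seriality. R is serial — valid.
(B) Dia Box q -> Box q is the dual of axiom 5, which corresponds to the euclidean property. R is not euclidean — not valid.
(C) q -> Dia q is the dual of axiom T, which corresponds to reflexivity. R is reflexive — valid.
(D) Box (q -> r) -> (Box q -> Box r) is axiom K, valid on every Kripke frame — valid.

A, C, D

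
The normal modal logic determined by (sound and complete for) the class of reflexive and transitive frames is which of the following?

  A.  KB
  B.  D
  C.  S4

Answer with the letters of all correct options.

C

(A) KB is determined by the class of symmetric frames.
(B) D is determined by the class of serial frames.
(C) S4 is determined by exactly this class.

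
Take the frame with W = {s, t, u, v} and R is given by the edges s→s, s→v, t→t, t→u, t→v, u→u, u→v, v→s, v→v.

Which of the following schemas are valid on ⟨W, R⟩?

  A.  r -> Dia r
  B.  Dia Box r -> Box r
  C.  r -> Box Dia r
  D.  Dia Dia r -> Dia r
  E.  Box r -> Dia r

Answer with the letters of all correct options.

A, E

R is reflexive: each world relates to itself.
R is not symmetric: t R u but not u R t.
R is not transitive: t R v and v R s but not t R s.
R is not euclidean: t R u and t R t but not u R t.
R is serial: every world has an R-successor.
(A) the dual of axiom T: valid iff R is reflexive. R is reflexive — valid.
(B) Dia Box r -> Box r (the dual of axiom 5) characterises the euclidean frames. R is not euclidean — not valid.
(C) axiom B: valid iff R is symmetric. R is not symmetric — not valid.
(D) Dia Dia r -> Dia r (the dual of axiom 4) characterises the transitive frames. R is not transitive — not valid.
(E) Box r -> Dia r is axiom D, which corresponds to seriality. R is serial — valid.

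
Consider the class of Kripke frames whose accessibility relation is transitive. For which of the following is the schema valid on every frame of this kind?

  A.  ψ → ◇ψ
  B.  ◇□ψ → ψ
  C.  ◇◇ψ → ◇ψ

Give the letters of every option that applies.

(A) ψ → ◇ψ is the dual of axiom T, which corresponds to reflexivity. Such an R need not be reflexive — not valid.
(B) ◇□ψ → ψ is the dual of axiom B, which corresponds to symmetry. Such an R need not be symmetric — not valid.
(C) the dual of axiom 4: valid iff R is transitive. Every such R is transitive — valid.

C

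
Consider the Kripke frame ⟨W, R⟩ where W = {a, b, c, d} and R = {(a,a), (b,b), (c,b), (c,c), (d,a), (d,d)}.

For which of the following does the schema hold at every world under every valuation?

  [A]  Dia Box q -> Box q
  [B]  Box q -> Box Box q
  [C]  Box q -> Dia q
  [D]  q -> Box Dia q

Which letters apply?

R is not symmetric: c R b but not b R c.
R is transitive: R is closed under composition.
R is not euclidean: c R b and c R c but not b R c.
R is serial: every world has an R-successor.
(A) Dia Box q -> Box q (the dual of axiom 5) characterises the euclidean frames. R is not euclidean — not valid.
(B) axiom 4: valid iff R is transitive. R is transitive — valid.
(C) Box q -> Dia q is axiom D, which corresponds to seriality. R is serial — valid.
(D) q -> Box Dia q is axiom B, which corresponds to symmetry. R is not symmetric — not valid.

B, C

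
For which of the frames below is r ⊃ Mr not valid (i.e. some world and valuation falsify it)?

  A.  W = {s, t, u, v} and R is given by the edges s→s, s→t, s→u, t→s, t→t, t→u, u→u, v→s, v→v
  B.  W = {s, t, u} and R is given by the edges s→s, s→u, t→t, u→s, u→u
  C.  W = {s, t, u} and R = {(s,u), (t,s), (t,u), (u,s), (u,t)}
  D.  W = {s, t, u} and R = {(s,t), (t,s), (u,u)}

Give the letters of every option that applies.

The schema r ⊃ Mr is the dual of axiom T; it is valid on a frame iff R is reflexive.
(A) R is reflexive (each world relates to itself), so the schema is valid here.
(B) R is reflexive (each world relates to itself), so the schema is valid here.
(C) R is not reflexive (not s R s), so the schema fails here.
(D) R is not reflexive (not s R s), so the schema fails here.

C, D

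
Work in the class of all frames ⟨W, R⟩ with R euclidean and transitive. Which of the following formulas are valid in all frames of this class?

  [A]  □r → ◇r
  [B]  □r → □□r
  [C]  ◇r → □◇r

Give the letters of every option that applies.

(A) □r → ◇r is axiom D, which corresponds to seriality. Such an R need not be serial — not valid.
(B) □r → □□r is axiom 4, which corresponds to transitivity. Every such R is transitive — valid.
(C) ◇r → □◇r is axiom 5, which corresponds to the euclidean property. Every such R is euclidean — valid.

B, C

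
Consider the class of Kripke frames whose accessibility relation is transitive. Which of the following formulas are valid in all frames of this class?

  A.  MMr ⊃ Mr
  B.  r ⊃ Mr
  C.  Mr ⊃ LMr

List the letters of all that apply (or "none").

A

(A) the dual of axiom 4: valid iff R is transitive. Every such R is transitive — valid.
(B) r ⊃ Mr is the dual of axiom T, which corresponds to reflexivity. Such an R need not be reflexive — not valid.
(C) Mr ⊃ LMr is axiom 5, which corresponds to the euclidean property. Such an R need not be euclidean — not valid.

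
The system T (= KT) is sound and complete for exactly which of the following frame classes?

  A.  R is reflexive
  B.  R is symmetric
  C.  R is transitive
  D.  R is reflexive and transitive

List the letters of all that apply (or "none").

(A) T (= KT) is sound and complete for exactly this class.
(B) this class determines KB, not T (= KT).
(C) this class determines K4, not T (= KT).
(D) this class determines S4, not T (= KT).

A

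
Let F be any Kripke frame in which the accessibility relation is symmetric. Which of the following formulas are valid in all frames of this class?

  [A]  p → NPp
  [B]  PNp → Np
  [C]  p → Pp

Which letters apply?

A

(A) p → NPp is axiom B; it is valid on a frame exactly when R is symmetric. Every such R is symmetric, so valid.
(B) PNp → Np is the dual of axiom 5; it is valid on a frame exactly when R is euclidean. Such an R need not be euclidean, so not valid.
(C) p → Pp is the dual of axiom T, which corresponds to reflexivity. Such an R need not be reflexive — not valid.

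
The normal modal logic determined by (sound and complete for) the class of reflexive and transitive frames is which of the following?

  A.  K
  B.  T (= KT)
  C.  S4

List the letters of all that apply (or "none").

C

(A) K is determined by the class of arbitrary frames.
(B) T (= KT) is determined by the class of reflexive frames.
(C) S4 is determined by exactly this class.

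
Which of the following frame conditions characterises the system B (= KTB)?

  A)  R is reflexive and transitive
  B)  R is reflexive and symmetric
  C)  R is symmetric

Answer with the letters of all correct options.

B

(A) this class determines S4, not B (= KTB).
(B) B (= KTB) is sound and complete for exactly this class.
(C) this class determines KB, not B (= KTB).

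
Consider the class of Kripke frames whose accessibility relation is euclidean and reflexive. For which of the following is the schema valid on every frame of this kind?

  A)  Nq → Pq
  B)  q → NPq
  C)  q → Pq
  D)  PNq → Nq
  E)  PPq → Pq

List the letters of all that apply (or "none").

A, B, C, D, E

A reflexive euclidean relation is also symmetric (from wRw and wRv the euclidean condition gives vRw) and hence transitive; it is an equivalence relation.
(A) axiom D: valid iff R is serial. Every such R is serial — valid.
(B) axiom B: valid iff R is symmetric. Every such R is symmetric — valid.
(C) q → Pq is the dual of axiom T; it is valid on a frame exactly when R is reflexive. Every such R is reflexive, so valid.
(D) PNq → Nq (the dual of axiom 5) characterises the euclidean frames. Every such R is euclidean — valid.
(E) PPq → Pq is the dual of axiom 4, which corresponds to transitivity. Every such R is transitive — valid.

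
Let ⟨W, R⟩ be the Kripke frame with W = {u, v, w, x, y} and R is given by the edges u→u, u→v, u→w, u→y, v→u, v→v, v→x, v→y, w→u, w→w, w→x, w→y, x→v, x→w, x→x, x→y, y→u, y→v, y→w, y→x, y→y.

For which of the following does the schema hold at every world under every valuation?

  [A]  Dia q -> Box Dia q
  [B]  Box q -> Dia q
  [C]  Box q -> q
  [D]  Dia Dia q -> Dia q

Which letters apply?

R is reflexive: each world relates to itself.
R is not transitive: u R v and v R x but not u R x.
R is not euclidean: u R v and u R w but not v R w.
R is serial: every world has an R-successor.
(A) Dia q -> Box Dia q is axiom 5, which corresponds to the euclidean property. R is not euclidean — not valid.
(B) axiom D: valid iff R is serial. R is serial — valid.
(C) Box q -> q is axiom T, which corresponds to reflexivity. R is reflexive — valid.
(D) Dia Dia q -> Dia q is the dual of axiom 4; it is valid on a frame exactly when R is transitive. R is not transitive, so not valid.

B, C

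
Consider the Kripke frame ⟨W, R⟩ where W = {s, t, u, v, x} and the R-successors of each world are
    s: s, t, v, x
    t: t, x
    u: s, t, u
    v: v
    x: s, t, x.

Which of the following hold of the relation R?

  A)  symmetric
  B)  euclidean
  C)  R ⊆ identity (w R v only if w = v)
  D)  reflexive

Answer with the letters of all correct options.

(A) not symmetric: s R t but not t R s.
(B) not euclidean: s R t and s R s but not t R s.
(C) not ⊆ identity: s R t with s ≠ t.
(D) reflexive: each world relates to itself.

D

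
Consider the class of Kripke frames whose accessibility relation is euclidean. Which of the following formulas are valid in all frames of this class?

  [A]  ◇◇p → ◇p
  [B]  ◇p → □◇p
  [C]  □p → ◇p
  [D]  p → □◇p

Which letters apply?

B

(A) ◇◇p → ◇p (the dual of axiom 4) characterises the transitive frames. Such an R need not be transitive — not valid.
(B) ◇p → □◇p (axiom 5) characterises the euclidean frames. Every such R is euclidean — valid.
(C) □p → ◇p is axiom D, which corresponds to seriality. Such an R need not be serial — not valid.
(D) p → □◇p (axiom B) characterises the symmetric frames. Such an R need not be symmetric — not valid.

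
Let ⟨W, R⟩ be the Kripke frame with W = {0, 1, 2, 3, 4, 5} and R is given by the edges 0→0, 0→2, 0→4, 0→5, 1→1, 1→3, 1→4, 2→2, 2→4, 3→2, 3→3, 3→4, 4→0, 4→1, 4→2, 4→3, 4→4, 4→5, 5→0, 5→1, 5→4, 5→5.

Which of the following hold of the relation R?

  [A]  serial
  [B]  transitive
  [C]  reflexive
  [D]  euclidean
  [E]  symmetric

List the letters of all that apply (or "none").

A, C

(A) serial: every world has an R-successor.
(B) not transitive: 0 R 4 and 4 R 1 but not 0 R 1.
(C) reflexive: each world relates to itself.
(D) not euclidean: 0 R 2 and 0 R 0 but not 2 R 0.
(E) not symmetric: 0 R 2 but not 2 R 0.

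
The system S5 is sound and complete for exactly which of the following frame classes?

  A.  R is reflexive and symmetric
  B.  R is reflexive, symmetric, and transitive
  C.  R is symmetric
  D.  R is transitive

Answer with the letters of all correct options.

(A) this class determines B (= KTB), not S5.
(B) S5 is sound and complete for exactly this class.
(C) this class determines KB, not S5.
(D) this class determines K4, not S5.

B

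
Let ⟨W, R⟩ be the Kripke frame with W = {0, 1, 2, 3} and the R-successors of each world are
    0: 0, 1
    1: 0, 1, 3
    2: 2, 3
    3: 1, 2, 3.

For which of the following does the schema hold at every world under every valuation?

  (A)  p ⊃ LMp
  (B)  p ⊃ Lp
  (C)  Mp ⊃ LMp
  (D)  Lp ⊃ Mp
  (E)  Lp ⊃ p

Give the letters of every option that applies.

A, D, E

R is reflexive: each world relates to itself.
R is symmetric: every R-edge is matched by its reverse.
R is not euclidean: 1 R 0 and 1 R 3 but not 0 R 3.
R is serial: every world has an R-successor.
R is not a subset of the identity: 0 R 1 with 0 ≠ 1.
(A) p ⊃ LMp is axiom B, which corresponds to symmetry. R is symmetric — valid.
(B) p ⊃ Lp is valid only on frames where every R-edge is a self-loop. Here R ⊄ identity — not valid.
(C) axiom 5: valid iff R is euclidean. R is not euclidean — not valid.
(D) Lp ⊃ Mp (axiom D) characterises the serial frames. R is serial — valid.
(E) Lp ⊃ p is axiom T, which corresponds to reflexivity. R is reflexive — valid.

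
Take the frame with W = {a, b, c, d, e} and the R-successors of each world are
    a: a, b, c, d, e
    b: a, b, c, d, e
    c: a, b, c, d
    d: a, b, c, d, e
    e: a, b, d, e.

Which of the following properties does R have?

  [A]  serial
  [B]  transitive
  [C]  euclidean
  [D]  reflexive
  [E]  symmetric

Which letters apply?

(A) serial: every world has an R-successor.
(B) not transitive: c R a and a R e but not c R e.
(C) not euclidean: a R c and a R e but not c R e.
(D) reflexive: each world relates to itself.
(E) symmetric: every R-edge is matched by its reverse.

A, D, E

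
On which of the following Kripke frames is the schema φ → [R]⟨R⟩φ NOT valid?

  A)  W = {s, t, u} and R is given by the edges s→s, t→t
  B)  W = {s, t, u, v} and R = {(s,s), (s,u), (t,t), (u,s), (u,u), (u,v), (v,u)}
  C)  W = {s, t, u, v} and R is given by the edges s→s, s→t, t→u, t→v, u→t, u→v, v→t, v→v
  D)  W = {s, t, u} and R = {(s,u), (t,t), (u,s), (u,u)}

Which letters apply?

The schema φ → [R]⟨R⟩φ is axiom B; it is valid on a frame iff R is symmetric.
(A) R is symmetric (every R-edge is matched by its reverse), so the schema is valid here.
(B) R is symmetric (every R-edge is matched by its reverse), so the schema is valid here.
(C) R is not symmetric (s R t but not t R s), so the schema fails here.
(D) R is symmetric (every R-edge is matched by its reverse), so the schema is valid here.

C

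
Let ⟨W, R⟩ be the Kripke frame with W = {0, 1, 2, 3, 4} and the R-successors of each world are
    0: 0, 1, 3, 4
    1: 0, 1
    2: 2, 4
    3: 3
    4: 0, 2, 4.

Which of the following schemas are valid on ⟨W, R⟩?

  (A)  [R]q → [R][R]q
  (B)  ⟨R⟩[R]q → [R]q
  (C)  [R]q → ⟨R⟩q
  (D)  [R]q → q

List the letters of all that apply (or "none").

C, D

R is reflexive: each world relates to itself.
R is not transitive: 0 R 4 and 4 R 2 but not 0 R 2.
R is not euclidean: 0 R 1 and 0 R 3 but not 1 R 3.
R is serial: every world has an R-successor.
(A) [R]q → [R][R]q is axiom 4, which corresponds to transitivity. R is not transitive — not valid.
(B) ⟨R⟩[R]q → [R]q is the dual of axiom 5, which corresponds to the euclidean property. R is not euclidean — not valid.
(C) axiom D: valid iff R is serial. R is serial — valid.
(D) [R]q → q is axiom T, which corresponds to reflexivity. R is reflexive — valid.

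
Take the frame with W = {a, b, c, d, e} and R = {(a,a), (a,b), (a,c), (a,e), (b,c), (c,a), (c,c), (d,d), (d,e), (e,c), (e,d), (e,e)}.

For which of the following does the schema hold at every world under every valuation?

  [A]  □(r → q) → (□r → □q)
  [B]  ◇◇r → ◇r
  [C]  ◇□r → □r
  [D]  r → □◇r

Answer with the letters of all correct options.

A

R is not symmetric: a R b but not b R a.
R is not transitive: a R e and e R d but not a R d.
R is not euclidean: a R b and a R a but not b R a.
(A) □(r → q) → (□r → □q) is the K axiom; it holds on all frames — valid.
(B) ◇◇r → ◇r is the dual of axiom 4; it is valid on a frame exactly when R is transitive. R is not transitive, so not valid.
(C) ◇□r → □r is the dual of axiom 5, which corresponds to the euclidean property. R is not euclidean — not valid.
(D) r → □◇r is axiom B; it is valid on a frame exactly when R is symmetric. R is not symmetric, so not valid.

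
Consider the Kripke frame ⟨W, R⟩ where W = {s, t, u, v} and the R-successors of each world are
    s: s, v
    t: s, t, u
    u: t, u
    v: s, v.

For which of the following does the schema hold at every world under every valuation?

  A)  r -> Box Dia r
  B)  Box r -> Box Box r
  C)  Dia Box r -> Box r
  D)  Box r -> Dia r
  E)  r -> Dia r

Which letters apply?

D, E

R is reflexive: each world relates to itself.
R is not symmetric: t R s but not s R t.
R is not transitive: t R s and s R v but not t R v.
R is not euclidean: t R s and t R t but not s R t.
R is serial: every world has an R-successor.
(A) r -> Box Dia r is axiom B, which corresponds to symmetry. R is not symmetric — not valid.
(B) axiom 4: valid iff R is transitive. R is not transitive — not valid.
(C) the dual of axiom 5: valid iff R is euclidean. R is not euclidean — not valid.
(D) Box r -> Dia r (axiom D) characterises the serial frames. R is serial — valid.
(E) r -> Dia r (the dual of axiom T) characterises the reflexive frames. R is reflexive — valid.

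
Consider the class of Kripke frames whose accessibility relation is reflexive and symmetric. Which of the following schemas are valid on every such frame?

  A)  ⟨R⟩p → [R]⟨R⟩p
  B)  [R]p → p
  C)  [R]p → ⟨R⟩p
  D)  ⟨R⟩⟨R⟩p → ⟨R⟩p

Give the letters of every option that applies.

Reflexive relations are serial.
(A) ⟨R⟩p → [R]⟨R⟩p is axiom 5; it is valid on a frame exactly when R is euclidean. Such an R need not be euclidean, so not valid.
(B) [R]p → p is axiom T; it is valid on a frame exactly when R is reflexive. Every such R is reflexive, so valid.
(C) [R]p → ⟨R⟩p (axiom D) characterises the serial frames. Every such R is serial — valid.
(D) ⟨R⟩⟨R⟩p → ⟨R⟩p is the dual of axiom 4, which corresponds to transitivity. Such an R need not be transitive — not valid.

B, C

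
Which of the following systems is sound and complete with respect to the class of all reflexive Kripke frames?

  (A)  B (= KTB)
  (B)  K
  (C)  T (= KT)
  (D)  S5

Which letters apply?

(A) B (= KTB) is determined by the class of reflexive and symmetric frames.
(B) K is determined by the class of arbitrary frames.
(C) T (= KT) is determined by exactly this class.
(D) S5 is determined by the class of reflexive, symmetric, and transitive frames.

C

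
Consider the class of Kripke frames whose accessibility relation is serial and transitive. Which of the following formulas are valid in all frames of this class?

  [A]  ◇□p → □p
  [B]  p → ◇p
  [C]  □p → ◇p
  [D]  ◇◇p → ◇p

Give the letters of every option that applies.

C, D

(A) the dual of axiom 5: valid iff R is euclidean. Such an R need not be euclidean — not valid.
(B) the dual of axiom T: valid iff R is reflexive. Such an R need not be reflexive — not valid.
(C) axiom D: valid iff R is serial. Every such R is serial — valid.
(D) the dual of axiom 4: valid iff R is transitive. Every such R is transitive — valid.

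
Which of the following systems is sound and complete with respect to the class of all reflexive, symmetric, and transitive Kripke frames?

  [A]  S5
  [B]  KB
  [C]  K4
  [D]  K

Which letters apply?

A

(A) S5 is determined by exactly this class.
(B) KB is determined by the class of symmetric frames.
(C) K4 is determined by the class of transitive frames.
(D) K is determined by the class of arbitrary frames.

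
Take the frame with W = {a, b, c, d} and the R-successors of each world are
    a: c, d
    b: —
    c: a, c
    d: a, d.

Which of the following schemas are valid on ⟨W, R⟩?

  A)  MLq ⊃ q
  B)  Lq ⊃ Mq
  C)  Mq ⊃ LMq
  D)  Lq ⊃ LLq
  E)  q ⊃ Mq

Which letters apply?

A

R is not reflexive: not a R a.
R is symmetric: every R-edge is matched by its reverse.
R is not transitive: a R c and c R a but not a R a.
R is not euclidean: a R c and a R d but not c R d.
R is not serial: b has no R-successor.
(A) MLq ⊃ q is the dual of axiom B, which corresponds to symmetry. R is symmetric — valid.
(B) Lq ⊃ Mq is axiom D, which corresponds to seriality. R is not serial — not valid.
(C) Mq ⊃ LMq (axiom 5) characterises the euclidean frames. R is not euclidean — not valid.
(D) Lq ⊃ LLq is axiom 4; it is valid on a frame exactly when R is transitive. R is not transitive, so not valid.
(E) q ⊃ Mq (the dual of axiom T) characterises the reflexive frames. R is not reflexive — not valid.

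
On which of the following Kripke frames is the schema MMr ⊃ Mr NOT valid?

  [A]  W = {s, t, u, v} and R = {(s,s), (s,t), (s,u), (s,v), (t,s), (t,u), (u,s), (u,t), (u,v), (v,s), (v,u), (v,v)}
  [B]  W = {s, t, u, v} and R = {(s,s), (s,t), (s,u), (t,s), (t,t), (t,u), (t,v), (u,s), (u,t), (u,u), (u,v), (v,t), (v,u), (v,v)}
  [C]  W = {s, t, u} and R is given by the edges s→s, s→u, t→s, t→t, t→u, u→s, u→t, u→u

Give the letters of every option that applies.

The schema MMr ⊃ Mr is the dual of axiom 4; it is valid on a frame iff R is transitive.
(A) R is not transitive (t R s and s R t but not t R t), so the schema fails here.
(B) R is not transitive (s R t and t R v but not s R v), so the schema fails here.
(C) R is not transitive (s R u and u R t but not s R t), so the schema fails here.

A, B, C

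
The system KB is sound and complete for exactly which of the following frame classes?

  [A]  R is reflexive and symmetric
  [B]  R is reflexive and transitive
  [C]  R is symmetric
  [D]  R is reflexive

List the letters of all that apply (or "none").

(A) this class determines B (= KTB), not KB.
(B) this class determines S4, not KB.
(C) KB is sound and complete for exactly this class.
(D) this class determines T (= KT), not KB.

C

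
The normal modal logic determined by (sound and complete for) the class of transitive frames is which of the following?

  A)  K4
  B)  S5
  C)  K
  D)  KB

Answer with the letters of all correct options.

A

(A) K4 is determined by exactly this class.
(B) S5 is determined by the class of reflexive, symmetric, and transitive frames.
(C) K is determined by the class of arbitrary frames.
(D) KB is determined by the class of symmetric frames.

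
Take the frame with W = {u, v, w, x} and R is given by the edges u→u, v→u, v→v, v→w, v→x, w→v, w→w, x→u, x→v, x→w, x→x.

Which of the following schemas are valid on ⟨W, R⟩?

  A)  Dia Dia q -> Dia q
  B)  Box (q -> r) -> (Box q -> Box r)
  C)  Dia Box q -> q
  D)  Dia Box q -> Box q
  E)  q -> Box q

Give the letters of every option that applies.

R is not symmetric: v R u but not u R v.
R is not transitive: w R v and v R u but not w R u.
R is not euclidean: v R u and v R v but not u R v.
R is not a subset of the identity: v R u with v ≠ u.
(A) Dia Dia q -> Dia q is the dual of axiom 4; it is valid on a frame exactly when R is transitive. R is not transitive, so not valid.
(B) Box (q -> r) -> (Box q -> Box r) is axiom K, valid on every Kripke frame — valid.
(C) Dia Box q -> q is the dual of axiom B, which corresponds to symmetry. R is not symmetric — not valid.
(D) Dia Box q -> Box q is the dual of axiom 5, which corresponds to the euclidean property. R is not euclidean — not valid.
(E) q -> Box q is equivalent to ◇p→p; it holds exactly when R ⊆ identity. Here R ⊄ identity — not valid.

B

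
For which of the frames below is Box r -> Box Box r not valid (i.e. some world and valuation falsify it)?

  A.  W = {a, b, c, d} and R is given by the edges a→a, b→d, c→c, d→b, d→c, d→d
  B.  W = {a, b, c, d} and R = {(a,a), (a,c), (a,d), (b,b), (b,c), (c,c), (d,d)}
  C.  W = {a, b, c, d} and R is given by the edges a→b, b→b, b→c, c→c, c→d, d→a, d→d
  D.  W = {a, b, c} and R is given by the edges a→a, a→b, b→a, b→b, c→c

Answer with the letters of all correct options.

A, C

The schema Box r -> Box Box r is axiom 4; it is valid on a frame iff R is transitive.
(A) R is not transitive (b R d and d R b but not b R b), so the schema fails here.
(B) R is transitive (R is closed under composition), so the schema is valid here.
(C) R is not transitive (a R b and b R c but not a R c), so the schema fails here.
(D) R is transitive (R is closed under composition), so the schema is valid here.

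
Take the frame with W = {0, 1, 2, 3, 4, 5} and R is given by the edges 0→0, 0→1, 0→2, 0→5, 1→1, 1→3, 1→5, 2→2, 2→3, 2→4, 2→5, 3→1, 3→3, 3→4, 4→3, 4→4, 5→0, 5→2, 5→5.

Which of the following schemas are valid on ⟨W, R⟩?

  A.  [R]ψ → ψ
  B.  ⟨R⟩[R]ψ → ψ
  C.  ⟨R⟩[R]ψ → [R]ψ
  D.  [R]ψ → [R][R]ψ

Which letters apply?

R is reflexive: each world relates to itself.
R is not symmetric: 0 R 1 but not 1 R 0.
R is not transitive: 0 R 1 and 1 R 3 but not 0 R 3.
R is not euclidean: 0 R 1 and 0 R 0 but not 1 R 0.
(A) [R]ψ → ψ is axiom T; it is valid on a frame exactly when R is reflexive. R is reflexive, so valid.
(B) ⟨R⟩[R]ψ → ψ is the dual of axiom B, which corresponds to symmetry. R is not symmetric — not valid.
(C) ⟨R⟩[R]ψ → [R]ψ (the dual of axiom 5) characterises the euclidean frames. R is not euclidean — not valid.
(D) [R]ψ → [R][R]ψ (axiom 4) characterises the transitive frames. R is not transitive — not valid.

A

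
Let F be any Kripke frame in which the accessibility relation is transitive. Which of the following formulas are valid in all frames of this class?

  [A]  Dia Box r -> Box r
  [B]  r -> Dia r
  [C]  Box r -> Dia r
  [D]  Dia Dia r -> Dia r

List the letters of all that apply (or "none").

(A) Dia Box r -> Box r is the dual of axiom 5; it is valid on a frame exactly when R is euclidean. Such an R need not be euclidean, so not valid.
(B) r -> Dia r (the dual of axiom T) characterises the reflexive frames. Such an R need not be reflexive — not valid.
(C) axiom D: valid iff R is serial. Such an R need not be serial — not valid.
(D) Dia Dia r -> Dia r is the dual of axiom 4, which corresponds to transitivity. Every such R is transitive — valid.

D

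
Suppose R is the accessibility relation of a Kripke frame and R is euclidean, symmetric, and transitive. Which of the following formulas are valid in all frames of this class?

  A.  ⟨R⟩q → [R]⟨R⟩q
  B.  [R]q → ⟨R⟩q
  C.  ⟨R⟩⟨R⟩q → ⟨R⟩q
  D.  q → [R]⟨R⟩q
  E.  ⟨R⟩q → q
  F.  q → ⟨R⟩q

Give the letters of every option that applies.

(A) axiom 5: valid iff R is euclidean. Every such R is euclidean — valid.
(B) [R]q → ⟨R⟩q is axiom D; it is valid on a frame exactly when R is serial. Such an R need not be serial, so not valid.
(C) ⟨R⟩⟨R⟩q → ⟨R⟩q (the dual of axiom 4) characterises the transitive frames. Every such R is transitive — valid.
(D) q → [R]⟨R⟩q (axiom B) characterises the symmetric frames. Every such R is symmetric — valid.
(E) ⟨R⟩q → q is valid only on frames where every R-edge is a self-loop. Such an R need not be a subset of the identity — not valid.
(F) the dual of axiom T: valid iff R is reflexive. Such an R need not be reflexive — not valid.

A, C, D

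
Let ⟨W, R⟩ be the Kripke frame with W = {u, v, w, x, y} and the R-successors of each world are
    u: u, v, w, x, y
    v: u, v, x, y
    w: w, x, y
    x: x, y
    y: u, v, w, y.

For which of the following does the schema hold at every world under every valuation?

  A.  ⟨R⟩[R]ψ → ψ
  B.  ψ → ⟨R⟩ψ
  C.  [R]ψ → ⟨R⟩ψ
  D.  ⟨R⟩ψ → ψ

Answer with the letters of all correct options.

R is reflexive: each world relates to itself.
R is not symmetric: u R w but not w R u.
R is serial: every world has an R-successor.
R is not a subset of the identity: u R v with u ≠ v.
(A) ⟨R⟩[R]ψ → ψ is the dual of axiom B; it is valid on a frame exactly when R is symmetric. R is not symmetric, so not valid.
(B) ψ → ⟨R⟩ψ is the dual of axiom T, which corresponds to reflexivity. R is reflexive — valid.
(C) [R]ψ → ⟨R⟩ψ is axiom D, which corresponds to seriality. R is serial — valid.
(D) ⟨R⟩ψ → ψ is the converse of T; it holds exactly when R ⊆ identity. Here R ⊄ identity — not valid.

B, C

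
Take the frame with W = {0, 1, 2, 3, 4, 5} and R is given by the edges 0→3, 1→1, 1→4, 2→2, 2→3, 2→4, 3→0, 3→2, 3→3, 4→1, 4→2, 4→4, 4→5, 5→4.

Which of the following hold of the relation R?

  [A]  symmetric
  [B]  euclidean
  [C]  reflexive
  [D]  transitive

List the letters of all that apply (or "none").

A

(A) symmetric: every R-edge is matched by its reverse.
(B) not euclidean: 2 R 3 and 2 R 4 but not 3 R 4.
(C) not reflexive: not 0 R 0.
(D) not transitive: 0 R 3 and 3 R 0 but not 0 R 0.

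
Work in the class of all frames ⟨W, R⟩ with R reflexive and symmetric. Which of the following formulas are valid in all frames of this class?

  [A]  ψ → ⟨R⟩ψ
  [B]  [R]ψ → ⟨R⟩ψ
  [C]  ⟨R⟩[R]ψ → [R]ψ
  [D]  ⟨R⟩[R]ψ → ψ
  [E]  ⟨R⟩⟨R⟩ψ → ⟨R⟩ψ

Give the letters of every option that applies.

A, B, D

Reflexive relations are serial.
(A) ψ → ⟨R⟩ψ (the dual of axiom T) characterises the reflexive frames. Every such R is reflexive — valid.
(B) [R]ψ → ⟨R⟩ψ is axiom D; it is valid on a frame exactly when R is serial. Every such R is serial, so valid.
(C) the dual of axiom 5: valid iff R is euclidean. Such an R need not be euclidean — not valid.
(D) ⟨R⟩[R]ψ → ψ is the dual of axiom B, which corresponds to symmetry. Every such R is symmetric — valid.
(E) the dual of axiom 4: valid iff R is transitive. Such an R need not be transitive — not valid.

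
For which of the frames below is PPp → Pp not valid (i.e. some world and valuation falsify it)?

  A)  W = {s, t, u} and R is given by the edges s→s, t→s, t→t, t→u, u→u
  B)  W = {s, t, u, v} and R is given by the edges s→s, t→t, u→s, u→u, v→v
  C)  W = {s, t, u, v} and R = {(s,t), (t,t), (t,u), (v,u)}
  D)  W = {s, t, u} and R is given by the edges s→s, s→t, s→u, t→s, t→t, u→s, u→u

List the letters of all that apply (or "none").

C, D

The schema PPp → Pp is the dual of axiom 4; it is valid on a frame iff R is transitive.
(A) R is transitive (R is closed under composition), so the schema is valid here.
(B) R is transitive (R is closed under composition), so the schema is valid here.
(C) R is not transitive (s R t and t R u but not s R u), so the schema fails here.
(D) R is not transitive (t R s and s R u but not t R u), so the schema fails here.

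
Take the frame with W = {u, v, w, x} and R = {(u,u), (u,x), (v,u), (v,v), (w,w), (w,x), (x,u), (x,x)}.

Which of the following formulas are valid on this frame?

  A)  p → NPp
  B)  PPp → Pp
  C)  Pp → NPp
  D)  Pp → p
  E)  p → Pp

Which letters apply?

E

R is reflexive: each world relates to itself.
R is not symmetric: v R u but not u R v.
R is not transitive: v R u and u R x but not v R x.
R is not euclidean: v R u and v R v but not u R v.
R is not a subset of the identity: u R x with u ≠ x.
(A) axiom B: valid iff R is symmetric. R is not symmetric — not valid.
(B) PPp → Pp (the dual of axiom 4) characterises the transitive frames. R is not transitive — not valid.
(C) axiom 5: valid iff R is euclidean. R is not euclidean — not valid.
(D) Pp → p is valid only on frames where every R-edge is a self-loop. Here R ⊄ identity — not valid.
(E) p → Pp is the dual of axiom T; it is valid on a frame exactly when R is reflexive. R is reflexive, so valid.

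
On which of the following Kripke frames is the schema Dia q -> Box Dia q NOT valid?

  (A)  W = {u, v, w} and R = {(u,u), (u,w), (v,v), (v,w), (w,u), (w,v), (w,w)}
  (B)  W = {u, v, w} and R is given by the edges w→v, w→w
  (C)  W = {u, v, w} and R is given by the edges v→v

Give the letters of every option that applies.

A, B

The schema Dia q -> Box Dia q is axiom 5; it is valid on a frame iff R is euclidean.
(A) R is not euclidean (w R u and w R v but not u R v), so the schema fails here.
(B) R is not euclidean (w R v and w R w but not v R w), so the schema fails here.
(C) R is euclidean (any two R-successors of the same world are R-related), so the schema is valid here.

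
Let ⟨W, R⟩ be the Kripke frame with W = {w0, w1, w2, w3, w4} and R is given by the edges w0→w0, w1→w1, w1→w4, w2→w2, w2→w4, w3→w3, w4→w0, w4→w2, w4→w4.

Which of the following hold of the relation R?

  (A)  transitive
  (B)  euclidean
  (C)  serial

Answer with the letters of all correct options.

C

(A) not transitive: w1 R w4 and w4 R w0 but not w1 R w0.
(B) not euclidean: w1 R w4 and w1 R w1 but not w4 R w1.
(C) serial: every world has an R-successor.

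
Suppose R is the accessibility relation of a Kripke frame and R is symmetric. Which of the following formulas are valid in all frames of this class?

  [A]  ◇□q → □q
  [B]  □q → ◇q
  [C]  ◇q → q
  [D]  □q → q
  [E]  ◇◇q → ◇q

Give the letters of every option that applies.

none

(A) ◇□q → □q is the dual of axiom 5, which corresponds to the euclidean property. Such an R need not be euclidean — not valid.
(B) □q → ◇q is axiom D, which corresponds to seriality. Such an R need not be serial — not valid.
(C) ◇q → q (the converse of T) corresponds to R being a subset of the identity. Such an R need not be a subset of the identity, so not valid.
(D) □q → q is axiom T; it is valid on a frame exactly when R is reflexive. Such an R need not be reflexive, so not valid.
(E) ◇◇q → ◇q is the dual of axiom 4, which corresponds to transitivity. Such an R need not be transitive — not valid.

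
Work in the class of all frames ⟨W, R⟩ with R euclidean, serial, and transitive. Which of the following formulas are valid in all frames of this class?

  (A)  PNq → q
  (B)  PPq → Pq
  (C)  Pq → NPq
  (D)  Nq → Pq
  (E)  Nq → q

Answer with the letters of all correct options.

(A) PNq → q is the dual of axiom B; it is valid on a frame exactly when R is symmetric. Such an R need not be symmetric, so not valid.
(B) PPq → Pq (the dual of axiom 4) characterises the transitive frames. Every such R is transitive — valid.
(C) Pq → NPq is axiom 5; it is valid on a frame exactly when R is euclidean. Every such R is euclidean, so valid.
(D) Nq → Pq (axiom D) characterises the serial frames. Every such R is serial — valid.
(E) axiom T: valid iff R is reflexive. Such an R need not be reflexive — not valid.

B, C, D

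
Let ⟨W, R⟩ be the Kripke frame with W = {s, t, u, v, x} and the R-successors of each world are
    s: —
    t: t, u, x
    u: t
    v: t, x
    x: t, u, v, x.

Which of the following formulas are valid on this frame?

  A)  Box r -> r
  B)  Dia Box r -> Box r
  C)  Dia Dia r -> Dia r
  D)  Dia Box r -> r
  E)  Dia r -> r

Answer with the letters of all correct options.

R is not reflexive: not s R s.
R is not symmetric: v R t but not t R v.
R is not transitive: t R x and x R v but not t R v.
R is not euclidean: t R u and t R x but not u R x.
R is not a subset of the identity: t R u with t ≠ u.
(A) Box r -> r is axiom T, which corresponds to reflexivity. R is not reflexive — not valid.
(B) Dia Box r -> Box r (the dual of axiom 5) characterises the euclidean frames. R is not euclidean — not valid.
(C) the dual of axiom 4: valid iff R is transitive. R is not transitive — not valid.
(D) the dual of axiom B: valid iff R is symmetric. R is not symmetric — not valid.
(E) Dia r -> r is valid only on frames where every R-edge is a self-loop. Here R ⊄ identity — not valid.

none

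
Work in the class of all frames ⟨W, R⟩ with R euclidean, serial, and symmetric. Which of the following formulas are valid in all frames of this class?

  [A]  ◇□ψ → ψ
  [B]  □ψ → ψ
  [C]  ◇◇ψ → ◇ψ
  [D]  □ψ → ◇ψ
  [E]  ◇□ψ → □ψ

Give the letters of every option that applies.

Serial, symmetric and euclidean together give transitive (from symmetry + euclidean) and then reflexive; the relation is an equivalence.
(A) the dual of axiom B: valid iff R is symmetric. Every such R is symmetric — valid.
(B) □ψ → ψ is axiom T; it is valid on a frame exactly when R is reflexive. Every such R is reflexive, so valid.
(C) ◇◇ψ → ◇ψ is the dual of axiom 4; it is valid on a frame exactly when R is transitive. Every such R is transitive, so valid.
(D) axiom D: valid iff R is serial. Every such R is serial — valid.
(E) ◇□ψ → □ψ is the dual of axiom 5, which corresponds to the euclidean property. Every such R is euclidean — valid.

A, B, C, D, E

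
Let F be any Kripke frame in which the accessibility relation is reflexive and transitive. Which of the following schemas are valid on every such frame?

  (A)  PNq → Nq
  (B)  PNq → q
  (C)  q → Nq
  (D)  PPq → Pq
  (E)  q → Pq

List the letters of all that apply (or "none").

D, E

Reflexive relations are serial.
(A) PNq → Nq is the dual of axiom 5; it is valid on a frame exactly when R is euclidean. Such an R need not be euclidean, so not valid.
(B) PNq → q (the dual of axiom B) characterises the symmetric frames. Such an R need not be symmetric — not valid.
(C) q → Nq (equivalent to ◇p→p) corresponds to R being a subset of the identity. Such an R need not be a subset of the identity, so not valid.
(D) PPq → Pq (the dual of axiom 4) characterises the transitive frames. Every such R is transitive — valid.
(E) q → Pq is the dual of axiom T, which corresponds to reflexivity. Every such R is reflexive — valid.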